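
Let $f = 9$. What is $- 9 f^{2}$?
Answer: $-729$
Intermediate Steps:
$- 9 f^{2} = - 9 \cdot 9^{2} = \left(-9\right) 81 = -729$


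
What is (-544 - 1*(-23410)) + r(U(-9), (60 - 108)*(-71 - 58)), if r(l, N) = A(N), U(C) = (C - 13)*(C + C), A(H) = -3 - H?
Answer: 16671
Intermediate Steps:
U(C) = 2*C*(-13 + C) (U(C) = (-13 + C)*(2*C) = 2*C*(-13 + C))
r(l, N) = -3 - N
(-544 - 1*(-23410)) + r(U(-9), (60 - 108)*(-71 - 58)) = (-544 - 1*(-23410)) + (-3 - (60 - 108)*(-71 - 58)) = (-544 + 23410) + (-3 - (-48)*(-129)) = 22866 + (-3 - 1*6192) = 22866 + (-3 - 6192) = 22866 - 6195 = 16671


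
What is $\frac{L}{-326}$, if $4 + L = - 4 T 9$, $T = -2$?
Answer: $- \frac{34}{163} \approx -0.20859$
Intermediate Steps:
$L = 68$ ($L = -4 + \left(-4\right) \left(-2\right) 9 = -4 + 8 \cdot 9 = -4 + 72 = 68$)
$\frac{L}{-326} = \frac{68}{-326} = 68 \left(- \frac{1}{326}\right) = - \frac{34}{163}$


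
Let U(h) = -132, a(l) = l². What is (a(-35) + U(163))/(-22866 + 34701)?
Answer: 1093/11835 ≈ 0.092353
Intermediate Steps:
(a(-35) + U(163))/(-22866 + 34701) = ((-35)² - 132)/(-22866 + 34701) = (1225 - 132)/11835 = 1093*(1/11835) = 1093/11835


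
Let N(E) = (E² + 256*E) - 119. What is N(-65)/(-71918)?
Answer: 6267/35959 ≈ 0.17428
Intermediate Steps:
N(E) = -119 + E² + 256*E
N(-65)/(-71918) = (-119 + (-65)² + 256*(-65))/(-71918) = (-119 + 4225 - 16640)*(-1/71918) = -12534*(-1/71918) = 6267/35959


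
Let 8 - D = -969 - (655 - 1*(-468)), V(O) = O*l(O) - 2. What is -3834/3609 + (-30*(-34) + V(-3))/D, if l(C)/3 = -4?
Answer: -235973/421050 ≈ -0.56044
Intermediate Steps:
l(C) = -12 (l(C) = 3*(-4) = -12)
V(O) = -2 - 12*O (V(O) = O*(-12) - 2 = -12*O - 2 = -2 - 12*O)
D = 2100 (D = 8 - (-969 - (655 - 1*(-468))) = 8 - (-969 - (655 + 468)) = 8 - (-969 - 1*1123) = 8 - (-969 - 1123) = 8 - 1*(-2092) = 8 + 2092 = 2100)
-3834/3609 + (-30*(-34) + V(-3))/D = -3834/3609 + (-30*(-34) + (-2 - 12*(-3)))/2100 = -3834*1/3609 + (1020 + (-2 + 36))*(1/2100) = -426/401 + (1020 + 34)*(1/2100) = -426/401 + 1054*(1/2100) = -426/401 + 527/1050 = -235973/421050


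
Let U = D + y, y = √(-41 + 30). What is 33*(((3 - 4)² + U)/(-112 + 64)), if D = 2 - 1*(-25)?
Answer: -77/4 - 11*I*√11/16 ≈ -19.25 - 2.2802*I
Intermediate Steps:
D = 27 (D = 2 + 25 = 27)
y = I*√11 (y = √(-11) = I*√11 ≈ 3.3166*I)
U = 27 + I*√11 ≈ 27.0 + 3.3166*I
33*(((3 - 4)² + U)/(-112 + 64)) = 33*(((3 - 4)² + (27 + I*√11))/(-112 + 64)) = 33*(((-1)² + (27 + I*√11))/(-48)) = 33*((1 + (27 + I*√11))*(-1/48)) = 33*((28 + I*√11)*(-1/48)) = 33*(-7/12 - I*√11/48) = -77/4 - 11*I*√11/16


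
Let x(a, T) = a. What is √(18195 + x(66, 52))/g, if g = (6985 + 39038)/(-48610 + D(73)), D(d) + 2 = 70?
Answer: -48542*√2029/15341 ≈ -142.53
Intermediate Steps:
D(d) = 68 (D(d) = -2 + 70 = 68)
g = -46023/48542 (g = (6985 + 39038)/(-48610 + 68) = 46023/(-48542) = 46023*(-1/48542) = -46023/48542 ≈ -0.94811)
√(18195 + x(66, 52))/g = √(18195 + 66)/(-46023/48542) = √18261*(-48542/46023) = (3*√2029)*(-48542/46023) = -48542*√2029/15341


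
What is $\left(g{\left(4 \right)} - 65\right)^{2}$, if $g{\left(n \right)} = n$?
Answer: $3721$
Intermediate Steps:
$\left(g{\left(4 \right)} - 65\right)^{2} = \left(4 - 65\right)^{2} = \left(-61\right)^{2} = 3721$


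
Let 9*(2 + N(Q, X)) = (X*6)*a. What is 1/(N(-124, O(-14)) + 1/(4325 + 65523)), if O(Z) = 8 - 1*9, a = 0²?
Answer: -69848/139695 ≈ -0.50000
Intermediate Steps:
a = 0
O(Z) = -1 (O(Z) = 8 - 9 = -1)
N(Q, X) = -2 (N(Q, X) = -2 + ((X*6)*0)/9 = -2 + ((6*X)*0)/9 = -2 + (⅑)*0 = -2 + 0 = -2)
1/(N(-124, O(-14)) + 1/(4325 + 65523)) = 1/(-2 + 1/(4325 + 65523)) = 1/(-2 + 1/69848) = 1/(-139695/69848) = -69848/139695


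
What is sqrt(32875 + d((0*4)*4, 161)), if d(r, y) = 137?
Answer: 6*sqrt(917) ≈ 181.69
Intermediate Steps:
sqrt(32875 + d((0*4)*4, 161)) = sqrt(32875 + 137) = sqrt(33012) = 6*sqrt(917)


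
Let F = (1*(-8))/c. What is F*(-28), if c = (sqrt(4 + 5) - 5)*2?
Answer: -56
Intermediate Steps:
c = -4 (c = (sqrt(9) - 5)*2 = (3 - 5)*2 = -2*2 = -4)
F = 2 (F = (1*(-8))/(-4) = -8*(-1/4) = 2)
F*(-28) = 2*(-28) = -56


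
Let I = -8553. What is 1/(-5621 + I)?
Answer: -1/14174 ≈ -7.0552e-5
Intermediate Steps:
1/(-5621 + I) = 1/(-5621 - 8553) = 1/(-14174) = -1/14174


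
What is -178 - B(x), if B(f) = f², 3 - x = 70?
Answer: -4667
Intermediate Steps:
x = -67 (x = 3 - 1*70 = 3 - 70 = -67)
-178 - B(x) = -178 - 1*(-67)² = -178 - 1*4489 = -178 - 4489 = -4667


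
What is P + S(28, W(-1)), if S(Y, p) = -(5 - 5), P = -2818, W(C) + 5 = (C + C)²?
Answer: -2818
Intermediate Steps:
W(C) = -5 + 4*C² (W(C) = -5 + (C + C)² = -5 + (2*C)² = -5 + 4*C²)
S(Y, p) = 0 (S(Y, p) = -1*0 = 0)
P + S(28, W(-1)) = -2818 + 0 = -2818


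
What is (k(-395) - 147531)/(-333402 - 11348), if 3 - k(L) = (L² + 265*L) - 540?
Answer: 14167/24625 ≈ 0.57531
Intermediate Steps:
k(L) = 543 - L² - 265*L (k(L) = 3 - ((L² + 265*L) - 540) = 3 - (-540 + L² + 265*L) = 3 + (540 - L² - 265*L) = 543 - L² - 265*L)
(k(-395) - 147531)/(-333402 - 11348) = ((543 - 1*(-395)² - 265*(-395)) - 147531)/(-333402 - 11348) = ((543 - 1*156025 + 104675) - 147531)/(-344750) = ((543 - 156025 + 104675) - 147531)*(-1/344750) = (-50807 - 147531)*(-1/344750) = -198338*(-1/344750) = 14167/24625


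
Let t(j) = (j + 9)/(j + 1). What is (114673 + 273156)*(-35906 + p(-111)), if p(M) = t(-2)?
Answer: -13928102877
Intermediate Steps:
t(j) = (9 + j)/(1 + j)
p(M) = -7 (p(M) = (9 - 2)/(1 - 2) = 7/(-1) = -1*7 = -7)
(114673 + 273156)*(-35906 + p(-111)) = (114673 + 273156)*(-35906 - 7) = 387829*(-35913) = -13928102877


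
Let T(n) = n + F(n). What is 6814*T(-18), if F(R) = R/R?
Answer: -115838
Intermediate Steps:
F(R) = 1
T(n) = 1 + n (T(n) = n + 1 = 1 + n)
6814*T(-18) = 6814*(1 - 18) = 6814*(-17) = -115838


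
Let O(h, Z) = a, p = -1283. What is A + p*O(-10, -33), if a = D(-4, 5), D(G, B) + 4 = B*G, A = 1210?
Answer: 32002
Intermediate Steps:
D(G, B) = -4 + B*G
a = -24 (a = -4 + 5*(-4) = -4 - 20 = -24)
O(h, Z) = -24
A + p*O(-10, -33) = 1210 - 1283*(-24) = 1210 + 30792 = 32002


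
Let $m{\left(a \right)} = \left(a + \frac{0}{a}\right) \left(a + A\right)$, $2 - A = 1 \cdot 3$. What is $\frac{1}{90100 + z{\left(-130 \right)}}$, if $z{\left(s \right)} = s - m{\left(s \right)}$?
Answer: $\frac{1}{72940} \approx 1.371 \cdot 10^{-5}$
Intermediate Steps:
$A = -1$ ($A = 2 - 1 \cdot 3 = 2 - 3 = -1$)
$m{\left(a \right)} = a \left(-1 + a\right)$ ($m{\left(a \right)} = \left(a + \frac{0}{a}\right) \left(a - 1\right) = \left(a + 0\right) \left(-1 + a\right) = a \left(-1 + a\right)$)
$z{\left(s \right)} = s - s \left(-1 + s\right)$
$\frac{1}{90100 + z{\left(-130 \right)}} = \frac{1}{90100 - 130 \left(2 - -130\right)} = \frac{1}{90100 - 130 \left(2 + 130\right)} = \frac{1}{90100 - 17160} = \frac{1}{72940}$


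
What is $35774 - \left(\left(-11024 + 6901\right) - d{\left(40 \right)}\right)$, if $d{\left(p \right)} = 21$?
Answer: $39918$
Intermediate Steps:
$35774 - \left(\left(-11024 + 6901\right) - d{\left(40 \right)}\right) = 35774 - \left(\left(-11024 + 6901\right) - 21\right) = 35774 - \left(-4123 - 21\right) = 35774 - -4144 = 35774 + 4144 = 39918$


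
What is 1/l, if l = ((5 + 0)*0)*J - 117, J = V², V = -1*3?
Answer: -1/117 ≈ -0.0085470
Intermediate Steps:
V = -3
J = 9 (J = (-3)² = 9)
l = -117 (l = ((5 + 0)*0)*9 - 117 = (5*0)*9 - 117 = 0*9 - 117 = 0 - 117 = -117)
1/l = 1/(-117) = -1/117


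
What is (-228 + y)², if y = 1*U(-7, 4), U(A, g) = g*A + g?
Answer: 63504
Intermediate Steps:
U(A, g) = g + A*g (U(A, g) = A*g + g = g + A*g)
y = -24 (y = 1*(4*(1 - 7)) = 1*(4*(-6)) = 1*(-24) = -24)
(-228 + y)² = (-228 - 24)² = (-252)² = 63504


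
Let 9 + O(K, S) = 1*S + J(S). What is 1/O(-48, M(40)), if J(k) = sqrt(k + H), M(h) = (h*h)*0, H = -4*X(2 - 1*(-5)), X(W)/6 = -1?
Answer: -3/19 - 2*sqrt(6)/57 ≈ -0.24384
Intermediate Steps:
X(W) = -6 (X(W) = 6*(-1) = -6)
H = 24 (H = -4*(-6) = 24)
M(h) = 0 (M(h) = h**2*0 = 0)
J(k) = sqrt(24 + k) (J(k) = sqrt(k + 24) = sqrt(24 + k))
O(K, S) = -9 + S + sqrt(24 + S) (O(K, S) = -9 + (1*S + sqrt(24 + S)) = -9 + (S + sqrt(24 + S)) = -9 + S + sqrt(24 + S))
1/O(-48, M(40)) = 1/(-9 + 0 + sqrt(24 + 0)) = 1/(-9 + 0 + sqrt(24)) = 1/(-9 + 0 + 2*sqrt(6)) = 1/(-9 + 2*sqrt(6))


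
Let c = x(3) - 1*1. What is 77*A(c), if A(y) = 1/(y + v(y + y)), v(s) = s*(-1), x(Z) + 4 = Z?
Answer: 77/2 ≈ 38.500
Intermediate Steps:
x(Z) = -4 + Z
v(s) = -s
c = -2 (c = (-4 + 3) - 1*1 = -1 - 1 = -2)
A(y) = -1/y (A(y) = 1/(y - (y + y)) = 1/(y - 2*y) = 1/(-y) = -1/y)
77*A(c) = 77*(-1/(-2)) = 77*(-1*(-½)) = 77*(½) = 77/2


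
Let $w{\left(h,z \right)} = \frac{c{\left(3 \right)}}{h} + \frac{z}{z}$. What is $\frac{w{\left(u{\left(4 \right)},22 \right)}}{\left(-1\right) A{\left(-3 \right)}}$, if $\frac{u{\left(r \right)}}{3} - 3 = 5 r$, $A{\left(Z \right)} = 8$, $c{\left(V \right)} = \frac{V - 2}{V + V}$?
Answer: $- \frac{415}{3312} \approx -0.1253$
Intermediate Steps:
$c{\left(V \right)} = \frac{-2 + V}{2 V}$
$u{\left(r \right)} = 9 + 15 r$ ($u{\left(r \right)} = 9 + 3 \cdot 5 r = 9 + 15 r$)
$w{\left(h,z \right)} = 1 + \frac{1}{6 h}$ ($w{\left(h,z \right)} = \frac{\frac{1}{2} \cdot \frac{1}{3} \left(-2 + 3\right)}{h} + \frac{z}{z} = \frac{\frac{1}{2} \cdot \frac{1}{3} \cdot 1}{h} + 1 = \frac{1}{6 h} + 1 = 1 + \frac{1}{6 h}$)
$\frac{w{\left(u{\left(4 \right)},22 \right)}}{\left(-1\right) A{\left(-3 \right)}} = \frac{\frac{1}{9 + 15 \cdot 4} \left(\frac{1}{6} + \left(9 + 15 \cdot 4\right)\right)}{\left(-1\right) 8} = \frac{\frac{1}{9 + 60} \left(\frac{1}{6} + \left(9 + 60\right)\right)}{-8} = \frac{\frac{1}{6} + 69}{69} \left(- \frac{1}{8}\right) = \frac{1}{69} \cdot \frac{415}{6} \left(- \frac{1}{8}\right) = \frac{415}{414} \left(- \frac{1}{8}\right) = - \frac{415}{3312}$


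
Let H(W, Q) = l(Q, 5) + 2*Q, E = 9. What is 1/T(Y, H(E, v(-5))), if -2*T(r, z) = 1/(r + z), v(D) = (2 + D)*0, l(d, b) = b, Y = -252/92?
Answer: -104/23 ≈ -4.5217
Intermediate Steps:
Y = -63/23 (Y = -252*1/92 = -63/23 ≈ -2.7391)
v(D) = 0
H(W, Q) = 5 + 2*Q
T(r, z) = -1/(2*(r + z))
1/T(Y, H(E, v(-5))) = 1/(-1/(2*(-63/23) + 2*(5 + 2*0))) = 1/(-1/(-126/23 + 2*(5 + 0))) = 1/(-1/(-126/23 + 2*5)) = 1/(-1/(-126/23 + 10)) = 1/(-1/104/23) = 1/(-1*23/104) = 1/(-23/104) = -104/23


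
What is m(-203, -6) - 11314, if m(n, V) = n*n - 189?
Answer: 29706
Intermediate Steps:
m(n, V) = -189 + n² (m(n, V) = n² - 189 = -189 + n²)
m(-203, -6) - 11314 = (-189 + (-203)²) - 11314 = (-189 + 41209) - 11314 = 41020 - 11314 = 29706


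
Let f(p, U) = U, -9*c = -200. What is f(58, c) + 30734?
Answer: 276806/9 ≈ 30756.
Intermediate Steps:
c = 200/9 (c = -⅑*(-200) = 200/9 ≈ 22.222)
f(58, c) + 30734 = 200/9 + 30734 = 276806/9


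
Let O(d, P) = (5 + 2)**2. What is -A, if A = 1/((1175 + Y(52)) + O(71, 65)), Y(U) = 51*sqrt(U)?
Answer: -2/2227 + sqrt(13)/13362 ≈ -0.00062823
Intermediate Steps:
O(d, P) = 49 (O(d, P) = 7**2 = 49)
A = 1/(1224 + 102*sqrt(13)) (A = 1/((1175 + 51*sqrt(52)) + 49) = 1/((1175 + 51*(2*sqrt(13))) + 49) = 1/((1175 + 102*sqrt(13)) + 49) = 1/(1224 + 102*sqrt(13)) ≈ 0.00062823)
-A = -(2/2227 - sqrt(13)/13362) = -2/2227 + sqrt(13)/13362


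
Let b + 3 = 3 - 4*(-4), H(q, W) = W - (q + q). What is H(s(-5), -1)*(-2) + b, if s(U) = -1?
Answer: 14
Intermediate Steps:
H(q, W) = W - 2*q
b = 16 (b = -3 + (3 - 4*(-4)) = -3 + (3 + 16) = -3 + 19 = 16)
H(s(-5), -1)*(-2) + b = (-1 - 2*(-1))*(-2) + 16 = (-1 + 2)*(-2) + 16 = 1*(-2) + 16 = -2 + 16 = 14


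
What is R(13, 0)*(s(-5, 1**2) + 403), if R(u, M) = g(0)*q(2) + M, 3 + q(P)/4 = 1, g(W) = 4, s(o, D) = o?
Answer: -12736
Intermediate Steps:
q(P) = -8 (q(P) = -12 + 4*1 = -12 + 4 = -8)
R(u, M) = -32 + M (R(u, M) = 4*(-8) + M = -32 + M)
R(13, 0)*(s(-5, 1**2) + 403) = (-32 + 0)*(-5 + 403) = -32*398 = -12736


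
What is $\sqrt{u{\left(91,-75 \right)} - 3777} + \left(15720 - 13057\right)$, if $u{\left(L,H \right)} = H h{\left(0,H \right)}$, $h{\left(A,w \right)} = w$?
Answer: $2663 + 2 \sqrt{462} \approx 2706.0$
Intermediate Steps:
$u{\left(L,H \right)} = H^{2}$ ($u{\left(L,H \right)} = H H = H^{2}$)
$\sqrt{u{\left(91,-75 \right)} - 3777} + \left(15720 - 13057\right) = \sqrt{\left(-75\right)^{2} - 3777} + \left(15720 - 13057\right) = \sqrt{5625 - 3777} + \left(15720 - 13057\right) = \sqrt{1848} + 2663 = 2 \sqrt{462} + 2663 = 2663 + 2 \sqrt{462}$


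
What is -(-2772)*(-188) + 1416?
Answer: -519720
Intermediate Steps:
-(-2772)*(-188) + 1416 = -1386*376 + 1416 = -521136 + 1416 = -519720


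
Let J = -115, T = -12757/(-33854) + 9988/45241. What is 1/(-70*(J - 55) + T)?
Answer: 1531588814/18226822159789 ≈ 8.4029e-5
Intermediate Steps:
T = 915273189/1531588814 (T = -12757*(-1/33854) + 9988*(1/45241) = 12757/33854 + 9988/45241 = 915273189/1531588814 ≈ 0.59760)
1/(-70*(J - 55) + T) = 1/(-70*(-115 - 55) + 915273189/1531588814) = 1/(-70*(-170) + 915273189/1531588814) = 1/(11900 + 915273189/1531588814) = 1/(18226822159789/1531588814) = 1531588814/18226822159789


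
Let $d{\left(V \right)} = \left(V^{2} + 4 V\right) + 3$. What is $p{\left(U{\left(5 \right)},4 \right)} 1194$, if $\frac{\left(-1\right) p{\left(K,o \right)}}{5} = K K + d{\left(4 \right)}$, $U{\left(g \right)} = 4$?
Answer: $-304470$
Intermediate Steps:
$d{\left(V \right)} = 3 + V^{2} + 4 V$
$p{\left(K,o \right)} = -175 - 5 K^{2}$ ($p{\left(K,o \right)} = - 5 \left(K K + \left(3 + 4^{2} + 4 \cdot 4\right)\right) = - 5 \left(K^{2} + \left(3 + 16 + 16\right)\right) = - 5 \left(K^{2} + 35\right) = - 5 \left(35 + K^{2}\right) = -175 - 5 K^{2}$)
$p{\left(U{\left(5 \right)},4 \right)} 1194 = \left(-175 - 5 \cdot 4^{2}\right) 1194 = \left(-175 - 80\right) 1194 = \left(-255\right) 1194 = -304470$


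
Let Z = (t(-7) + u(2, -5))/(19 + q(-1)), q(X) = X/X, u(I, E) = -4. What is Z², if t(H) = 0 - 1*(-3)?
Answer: 1/400 ≈ 0.0025000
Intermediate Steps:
t(H) = 3 (t(H) = 0 + 3 = 3)
q(X) = 1
Z = -1/20 (Z = (3 - 4)/(19 + 1) = -1/20 ≈ -0.050000)
Z² = (-1/20)² = 1/400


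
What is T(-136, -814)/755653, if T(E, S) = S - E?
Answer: -678/755653 ≈ -0.00089724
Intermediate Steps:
T(-136, -814)/755653 = (-814 - 1*(-136))/755653 = (-814 + 136)*(1/755653) = -678*1/755653 = -678/755653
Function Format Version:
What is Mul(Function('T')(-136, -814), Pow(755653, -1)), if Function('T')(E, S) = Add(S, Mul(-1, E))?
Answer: Rational(-678, 755653) ≈ -0.00089724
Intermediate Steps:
Mul(Function('T')(-136, -814), Pow(755653, -1)) = Mul(Add(-814, Mul(-1, -136)), Pow(755653, -1)) = Mul(Add(-814, 136), Rational(1, 755653)) = Mul(-678, Rational(1, 755653)) = Rational(-678, 755653)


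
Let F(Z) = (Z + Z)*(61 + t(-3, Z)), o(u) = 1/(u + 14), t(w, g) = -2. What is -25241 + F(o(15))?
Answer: -731871/29 ≈ -25237.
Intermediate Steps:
o(u) = 1/(14 + u)
F(Z) = 118*Z (F(Z) = (Z + Z)*(61 - 2) = (2*Z)*59 = 118*Z)
-25241 + F(o(15)) = -25241 + 118/(14 + 15) = -25241 + 118/29 = -731871/29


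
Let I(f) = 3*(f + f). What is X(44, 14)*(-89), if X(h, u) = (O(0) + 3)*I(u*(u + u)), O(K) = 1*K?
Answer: -627984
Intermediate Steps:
I(f) = 6*f (I(f) = 3*(2*f) = 6*f)
O(K) = K
X(h, u) = 36*u² (X(h, u) = (0 + 3)*(6*(u*(u + u))) = 3*(6*(u*(2*u))) = 3*(6*(2*u²)) = 3*(12*u²) = 36*u²)
X(44, 14)*(-89) = (36*14²)*(-89) = (36*196)*(-89) = 7056*(-89) = -627984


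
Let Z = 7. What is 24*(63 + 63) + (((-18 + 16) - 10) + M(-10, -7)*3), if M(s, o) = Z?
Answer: 3033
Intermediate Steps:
M(s, o) = 7
24*(63 + 63) + (((-18 + 16) - 10) + M(-10, -7)*3) = 24*(63 + 63) + (((-18 + 16) - 10) + 7*3) = 24*126 + ((-2 - 10) + 21) = 3024 + (-12 + 21) = 3024 + 9 = 3033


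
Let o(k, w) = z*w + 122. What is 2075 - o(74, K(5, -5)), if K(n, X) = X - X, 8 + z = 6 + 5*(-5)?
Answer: 1953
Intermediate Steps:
z = -27 (z = -8 + (6 + 5*(-5)) = -8 + (6 - 25) = -8 - 19 = -27)
K(n, X) = 0
o(k, w) = 122 - 27*w (o(k, w) = -27*w + 122 = 122 - 27*w)
2075 - o(74, K(5, -5)) = 2075 - (122 - 27*0) = 2075 - (122 + 0) = 2075 - 1*122 = 2075 - 122 = 1953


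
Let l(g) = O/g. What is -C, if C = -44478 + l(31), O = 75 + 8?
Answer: 1378735/31 ≈ 44475.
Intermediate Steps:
O = 83
l(g) = 83/g
C = -1378735/31 (C = -44478 + 83/31 = -1378735/31 ≈ -44475.)
-C = -1*(-1378735/31) = 1378735/31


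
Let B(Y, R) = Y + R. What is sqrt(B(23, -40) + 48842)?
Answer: 15*sqrt(217) ≈ 220.96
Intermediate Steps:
B(Y, R) = R + Y
sqrt(B(23, -40) + 48842) = sqrt((-40 + 23) + 48842) = sqrt(-17 + 48842) = sqrt(48825) = 15*sqrt(217)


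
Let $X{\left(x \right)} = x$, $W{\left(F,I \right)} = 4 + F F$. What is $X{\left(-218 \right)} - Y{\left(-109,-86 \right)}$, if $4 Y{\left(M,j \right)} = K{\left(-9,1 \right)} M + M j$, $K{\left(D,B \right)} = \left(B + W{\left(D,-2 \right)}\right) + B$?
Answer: $- \frac{763}{4} \approx -190.75$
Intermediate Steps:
$W{\left(F,I \right)} = 4 + F^{2}$
$K{\left(D,B \right)} = 4 + D^{2} + 2 B$ ($K{\left(D,B \right)} = \left(B + \left(4 + D^{2}\right)\right) + B = \left(4 + B + D^{2}\right) + B = 4 + D^{2} + 2 B$)
$Y{\left(M,j \right)} = \frac{87 M}{4} + \frac{M j}{4}$ ($Y{\left(M,j \right)} = \frac{\left(4 + \left(-9\right)^{2} + 2 \cdot 1\right) M + M j}{4} = \frac{\left(4 + 81 + 2\right) M + M j}{4} = \frac{87 M + M j}{4} = \frac{87 M}{4} + \frac{M j}{4}$)
$X{\left(-218 \right)} - Y{\left(-109,-86 \right)} = -218 - \frac{1}{4} \left(-109\right) \left(87 - 86\right) = -218 - \frac{1}{4} \left(-109\right) 1 = -218 - - \frac{109}{4} = -218 + \frac{109}{4} = - \frac{763}{4}$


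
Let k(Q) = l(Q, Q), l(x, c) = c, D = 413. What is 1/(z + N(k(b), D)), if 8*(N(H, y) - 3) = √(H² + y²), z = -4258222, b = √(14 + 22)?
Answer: -272526016/1160475459154899 - 8*√170605/1160475459154899 ≈ -2.3484e-7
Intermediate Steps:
b = 6 (b = √36 = 6)
k(Q) = Q
N(H, y) = 3 + √(H² + y²)/8
1/(z + N(k(b), D)) = 1/(-4258222 + (3 + √(6² + 413²)/8)) = 1/(-4258222 + (3 + √(36 + 170569)/8)) = 1/(-4258222 + (3 + √170605/8)) = 1/(-4258219 + √170605/8)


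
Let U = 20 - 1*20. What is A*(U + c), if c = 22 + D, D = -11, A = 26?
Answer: 286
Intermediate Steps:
c = 11 (c = 22 - 11 = 11)
U = 0 (U = 20 - 20 = 0)
A*(U + c) = 26*(0 + 11) = 26*11 = 286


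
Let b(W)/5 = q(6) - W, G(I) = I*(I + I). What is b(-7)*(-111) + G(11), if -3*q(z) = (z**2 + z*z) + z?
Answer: 10787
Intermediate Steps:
q(z) = -2*z**2/3 - z/3 (q(z) = -((z**2 + z*z) + z)/3 = -((z**2 + z**2) + z)/3 = -(2*z**2 + z)/3 = -(z + 2*z**2)/3 = -2*z**2/3 - z/3)
G(I) = 2*I**2 (G(I) = I*(2*I) = 2*I**2)
b(W) = -130 - 5*W (b(W) = 5*(-1/3*6*(1 + 2*6) - W) = 5*(-1/3*6*(1 + 12) - W) = 5*(-1/3*6*13 - W) = 5*(-26 - W) = -130 - 5*W)
b(-7)*(-111) + G(11) = (-130 - 5*(-7))*(-111) + 2*11**2 = (-130 + 35)*(-111) + 2*121 = -95*(-111) + 242 = 10545 + 242 = 10787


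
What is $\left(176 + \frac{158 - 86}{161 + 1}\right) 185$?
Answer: $\frac{293780}{9} \approx 32642.0$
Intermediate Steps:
$\left(176 + \frac{158 - 86}{161 + 1}\right) 185 = \left(176 + \frac{72}{162}\right) 185 = \left(176 + 72 \cdot \frac{1}{162}\right) 185 = \left(176 + \frac{4}{9}\right) 185 = \frac{1588}{9} \cdot 185 = \frac{293780}{9}$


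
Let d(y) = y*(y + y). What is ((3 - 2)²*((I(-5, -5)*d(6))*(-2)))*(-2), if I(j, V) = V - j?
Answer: 0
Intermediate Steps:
d(y) = 2*y² (d(y) = y*(2*y) = 2*y²)
((3 - 2)²*((I(-5, -5)*d(6))*(-2)))*(-2) = ((3 - 2)²*(((-5 - 1*(-5))*(2*6²))*(-2)))*(-2) = (1²*(((-5 + 5)*(2*36))*(-2)))*(-2) = (1*((0*72)*(-2)))*(-2) = (1*(0*(-2)))*(-2) = (1*0)*(-2) = 0*(-2) = 0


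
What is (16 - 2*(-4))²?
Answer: 576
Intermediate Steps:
(16 - 2*(-4))² = (16 + 8)² = 24² = 576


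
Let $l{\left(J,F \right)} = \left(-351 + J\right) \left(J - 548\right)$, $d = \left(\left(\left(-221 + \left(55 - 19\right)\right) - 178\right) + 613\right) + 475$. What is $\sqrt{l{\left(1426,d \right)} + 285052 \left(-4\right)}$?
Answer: $i \sqrt{196358} \approx 443.12 i$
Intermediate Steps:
$d = 725$ ($d = \left(\left(\left(-221 + 36\right) - 178\right) + 613\right) + 475 = \left(\left(-185 - 178\right) + 613\right) + 475 = \left(-363 + 613\right) + 475 = 250 + 475 = 725$)
$l{\left(J,F \right)} = \left(-548 + J\right) \left(-351 + J\right)$ ($l{\left(J,F \right)} = \left(-351 + J\right) \left(-548 + J\right) = \left(-548 + J\right) \left(-351 + J\right)$)
$\sqrt{l{\left(1426,d \right)} + 285052 \left(-4\right)} = \sqrt{\left(192348 + 1426^{2} - 1281974\right) + 285052 \left(-4\right)} = \sqrt{\left(192348 + 2033476 - 1281974\right) - 1140208} = \sqrt{943850 - 1140208} = \sqrt{-196358} = i \sqrt{196358}$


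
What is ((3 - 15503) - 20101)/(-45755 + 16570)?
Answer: 35601/29185 ≈ 1.2198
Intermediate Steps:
((3 - 15503) - 20101)/(-45755 + 16570) = (-15500 - 20101)/(-29185) = -35601*(-1/29185) = 35601/29185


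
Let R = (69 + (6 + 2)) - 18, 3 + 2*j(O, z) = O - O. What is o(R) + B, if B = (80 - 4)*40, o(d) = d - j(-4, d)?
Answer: 6201/2 ≈ 3100.5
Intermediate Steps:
j(O, z) = -3/2 (j(O, z) = -3/2 + (O - O)/2 = -3/2 + (½)*0 = -3/2 + 0 = -3/2)
R = 59 (R = (69 + 8) - 18 = 77 - 18 = 59)
o(d) = 3/2 + d (o(d) = d - 1*(-3/2) = d + 3/2 = 3/2 + d)
B = 3040 (B = 76*40 = 3040)
o(R) + B = (3/2 + 59) + 3040 = 121/2 + 3040 = 6201/2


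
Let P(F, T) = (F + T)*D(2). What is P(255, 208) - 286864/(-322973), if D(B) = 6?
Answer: 897505858/322973 ≈ 2778.9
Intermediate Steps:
P(F, T) = 6*F + 6*T (P(F, T) = (F + T)*6 = 6*F + 6*T)
P(255, 208) - 286864/(-322973) = (6*255 + 6*208) - 286864/(-322973) = (1530 + 1248) - 286864*(-1/322973) = 2778 + 286864/322973 = 897505858/322973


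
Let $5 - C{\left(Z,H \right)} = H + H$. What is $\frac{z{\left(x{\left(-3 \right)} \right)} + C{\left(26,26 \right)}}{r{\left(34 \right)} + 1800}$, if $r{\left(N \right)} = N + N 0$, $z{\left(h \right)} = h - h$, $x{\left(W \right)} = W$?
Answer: $- \frac{47}{1834} \approx -0.025627$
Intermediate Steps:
$z{\left(h \right)} = 0$
$C{\left(Z,H \right)} = 5 - 2 H$ ($C{\left(Z,H \right)} = 5 - \left(H + H\right) = 5 - 2 H$)
$r{\left(N \right)} = N$ ($r{\left(N \right)} = N + 0 = N$)
$\frac{z{\left(x{\left(-3 \right)} \right)} + C{\left(26,26 \right)}}{r{\left(34 \right)} + 1800} = \frac{0 + \left(5 - 52\right)}{34 + 1800} = \frac{0 + \left(5 - 52\right)}{1834} = \left(0 - 47\right) \frac{1}{1834} = \left(-47\right) \frac{1}{1834} = - \frac{47}{1834}$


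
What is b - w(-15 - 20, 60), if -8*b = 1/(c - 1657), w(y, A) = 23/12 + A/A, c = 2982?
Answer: -92753/31800 ≈ -2.9168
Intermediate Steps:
w(y, A) = 35/12 (w(y, A) = 23*(1/12) + 1 = 23/12 + 1 = 35/12)
b = -1/10600 (b = -1/(8*(2982 - 1657)) = -⅛/1325 = -⅛*1/1325 = -1/10600 ≈ -9.4340e-5)
b - w(-15 - 20, 60) = -1/10600 - 1*35/12 = -1/10600 - 35/12 = -92753/31800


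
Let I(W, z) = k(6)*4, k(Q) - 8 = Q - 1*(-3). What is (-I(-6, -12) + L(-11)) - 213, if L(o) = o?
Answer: -292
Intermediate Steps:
k(Q) = 11 + Q (k(Q) = 8 + (Q - 1*(-3)) = 8 + (Q + 3) = 8 + (3 + Q) = 11 + Q)
I(W, z) = 68 (I(W, z) = (11 + 6)*4 = 17*4 = 68)
(-I(-6, -12) + L(-11)) - 213 = (-1*68 - 11) - 213 = (-68 - 11) - 213 = -79 - 213 = -292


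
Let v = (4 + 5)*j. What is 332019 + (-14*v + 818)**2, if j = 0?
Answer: 1001143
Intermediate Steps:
v = 0 (v = (4 + 5)*0 = 9*0 = 0)
332019 + (-14*v + 818)**2 = 332019 + (-14*0 + 818)**2 = 332019 + (0 + 818)**2 = 332019 + 818**2 = 332019 + 669124 = 1001143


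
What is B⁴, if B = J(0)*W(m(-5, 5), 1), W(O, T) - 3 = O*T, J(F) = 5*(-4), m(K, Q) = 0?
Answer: 12960000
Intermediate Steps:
J(F) = -20
W(O, T) = 3 + O*T
B = -60 (B = -20*(3 + 0*1) = -20*(3 + 0) = -20*3 = -60)
B⁴ = (-60)⁴ = 12960000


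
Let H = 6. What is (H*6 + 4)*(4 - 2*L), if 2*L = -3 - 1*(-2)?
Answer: 200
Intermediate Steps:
L = -½ (L = (-3 - 1*(-2))/2 = (-3 + 2)/2 = (½)*(-1) = -½ ≈ -0.50000)
(H*6 + 4)*(4 - 2*L) = (6*6 + 4)*(4 - 2*(-½)) = (36 + 4)*(4 + 1) = 40*5 = 200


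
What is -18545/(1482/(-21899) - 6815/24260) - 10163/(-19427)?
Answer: 38280881006743983/719556672427 ≈ 53201.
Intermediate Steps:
-18545/(1482/(-21899) - 6815/24260) - 10163/(-19427) = -18545/(1482*(-1/21899) - 6815*1/24260) - 10163*(-1/19427) = -18545/(-1482/21899 - 1363/4852) + 10163/19427 = -18545/(-37039001/106253948) + 10163/19427 = -18545*(-106253948/37039001) + 10163/19427 = 1970479465660/37039001 + 10163/19427 = 38280881006743983/719556672427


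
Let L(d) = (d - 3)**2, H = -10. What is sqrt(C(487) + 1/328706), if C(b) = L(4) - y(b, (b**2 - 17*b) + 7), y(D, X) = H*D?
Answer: sqrt(526300027666462)/328706 ≈ 69.793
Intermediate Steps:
y(D, X) = -10*D
L(d) = (-3 + d)**2
C(b) = 1 + 10*b (C(b) = (-3 + 4)**2 - (-10)*b = 1**2 + 10*b = 1 + 10*b)
sqrt(C(487) + 1/328706) = sqrt((1 + 10*487) + 1/328706) = sqrt((1 + 4870) + 1/328706) = sqrt(4871 + 1/328706) = sqrt(1601126927/328706) = sqrt(526300027666462)/328706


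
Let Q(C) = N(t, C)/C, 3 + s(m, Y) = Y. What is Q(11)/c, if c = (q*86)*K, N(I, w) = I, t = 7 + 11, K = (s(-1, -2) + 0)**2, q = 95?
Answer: 9/1123375 ≈ 8.0116e-6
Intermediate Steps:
s(m, Y) = -3 + Y
K = 25 (K = ((-3 - 2) + 0)**2 = (-5 + 0)**2 = (-5)**2 = 25)
t = 18
Q(C) = 18/C
c = 204250 (c = (95*86)*25 = 8170*25 = 204250)
Q(11)/c = (18/11)/204250 = (18*(1/11))*(1/204250) = (18/11)*(1/204250) = 9/1123375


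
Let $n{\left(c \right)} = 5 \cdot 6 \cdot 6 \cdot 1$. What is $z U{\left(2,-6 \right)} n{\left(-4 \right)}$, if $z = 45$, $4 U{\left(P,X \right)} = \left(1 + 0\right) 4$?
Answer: $8100$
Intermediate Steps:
$U{\left(P,X \right)} = 1$ ($U{\left(P,X \right)} = \frac{\left(1 + 0\right) 4}{4} = \frac{1 \cdot 4}{4} = \frac{1}{4} \cdot 4 = 1$)
$n{\left(c \right)} = 180$ ($n{\left(c \right)} = 5 \cdot 36 \cdot 1 = 5 \cdot 36 = 180$)
$z U{\left(2,-6 \right)} n{\left(-4 \right)} = 45 \cdot 1 \cdot 180 = 45 \cdot 180 = 8100$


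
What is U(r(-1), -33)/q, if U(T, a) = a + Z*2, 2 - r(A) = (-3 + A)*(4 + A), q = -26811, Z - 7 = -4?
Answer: 1/993 ≈ 0.0010071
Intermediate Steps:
Z = 3 (Z = 7 - 4 = 3)
r(A) = 2 - (-3 + A)*(4 + A)
U(T, a) = 6 + a (U(T, a) = a + 3*2 = a + 6 = 6 + a)
U(r(-1), -33)/q = (6 - 33)/(-26811) = -27*(-1/26811) = 1/993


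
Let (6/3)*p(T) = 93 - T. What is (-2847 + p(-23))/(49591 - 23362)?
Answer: -2789/26229 ≈ -0.10633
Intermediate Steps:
p(T) = 93/2 - T/2 (p(T) = (93 - T)/2 = 93/2 - T/2)
(-2847 + p(-23))/(49591 - 23362) = (-2847 + (93/2 - 1/2*(-23)))/(49591 - 23362) = (-2847 + (93/2 + 23/2))/26229 = (-2847 + 58)*(1/26229) = -2789*1/26229 = -2789/26229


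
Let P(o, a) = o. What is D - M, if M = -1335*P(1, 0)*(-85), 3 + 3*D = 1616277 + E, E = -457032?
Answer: 272939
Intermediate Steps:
D = 386414 (D = -1 + (1616277 - 457032)/3 = -1 + (⅓)*1159245 = -1 + 386415 = 386414)
M = 113475 (M = -1335*(-85) = 113475)
D - M = 386414 - 1*113475 = 386414 - 113475 = 272939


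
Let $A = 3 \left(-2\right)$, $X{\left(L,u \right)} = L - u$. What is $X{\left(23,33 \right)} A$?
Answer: $60$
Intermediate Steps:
$A = -6$
$X{\left(23,33 \right)} A = \left(23 - 33\right) \left(-6\right) = \left(-10\right) \left(-6\right) = 60$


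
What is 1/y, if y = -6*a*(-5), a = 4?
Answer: 1/120 ≈ 0.0083333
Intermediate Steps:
y = 120 (y = -6*4*(-5) = -24*(-5) = 120)
1/y = 1/120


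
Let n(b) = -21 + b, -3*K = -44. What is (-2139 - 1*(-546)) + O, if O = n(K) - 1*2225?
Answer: -11473/3 ≈ -3824.3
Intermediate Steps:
K = 44/3 (K = -1/3*(-44) = 44/3 ≈ 14.667)
O = -6694/3 (O = (-21 + 44/3) - 1*2225 = -19/3 - 2225 = -6694/3 ≈ -2231.3)
(-2139 - 1*(-546)) + O = (-2139 - 1*(-546)) - 6694/3 = (-2139 + 546) - 6694/3 = -1593 - 6694/3 = -11473/3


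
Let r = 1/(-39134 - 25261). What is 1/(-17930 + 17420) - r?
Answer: -4259/2189430 ≈ -0.0019453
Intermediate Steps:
r = -1/64395 (r = 1/(-64395) = -1/64395 ≈ -1.5529e-5)
1/(-17930 + 17420) - r = 1/(-17930 + 17420) - 1*(-1/64395) = 1/(-510) + 1/64395 = -1/510 + 1/64395 = -4259/2189430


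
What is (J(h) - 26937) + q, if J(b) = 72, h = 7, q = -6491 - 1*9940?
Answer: -43296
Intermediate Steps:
q = -16431 (q = -6491 - 9940 = -16431)
(J(h) - 26937) + q = (72 - 26937) - 16431 = -26865 - 16431 = -43296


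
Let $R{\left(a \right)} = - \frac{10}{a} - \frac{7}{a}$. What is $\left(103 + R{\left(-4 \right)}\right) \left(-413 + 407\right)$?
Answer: $- \frac{1287}{2} \approx -643.5$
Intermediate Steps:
$R{\left(a \right)} = - \frac{17}{a}$
$\left(103 + R{\left(-4 \right)}\right) \left(-413 + 407\right) = \left(103 - \frac{17}{-4}\right) \left(-413 + 407\right) = \left(103 - - \frac{17}{4}\right) \left(-6\right) = \left(103 + \frac{17}{4}\right) \left(-6\right) = \frac{429}{4} \left(-6\right) = - \frac{1287}{2}$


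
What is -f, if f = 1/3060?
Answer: -1/3060 ≈ -0.00032680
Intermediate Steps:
f = 1/3060 ≈ 0.00032680
-f = -1*1/3060 = -1/3060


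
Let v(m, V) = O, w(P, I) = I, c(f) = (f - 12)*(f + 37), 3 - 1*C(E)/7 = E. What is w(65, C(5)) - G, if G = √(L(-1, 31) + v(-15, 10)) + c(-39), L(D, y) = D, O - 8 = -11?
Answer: -116 - 2*I ≈ -116.0 - 2.0*I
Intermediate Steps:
O = -3 (O = 8 - 11 = -3)
C(E) = 21 - 7*E
c(f) = (-12 + f)*(37 + f)
v(m, V) = -3
G = 102 + 2*I (G = √(-1 - 3) + (-444 + (-39)² + 25*(-39)) = √(-4) + (-444 + 1521 - 975) = 2*I + 102 = 102 + 2*I ≈ 102.0 + 2.0*I)
w(65, C(5)) - G = (21 - 7*5) - (102 + 2*I) = (21 - 35) + (-102 - 2*I) = -14 + (-102 - 2*I) = -116 - 2*I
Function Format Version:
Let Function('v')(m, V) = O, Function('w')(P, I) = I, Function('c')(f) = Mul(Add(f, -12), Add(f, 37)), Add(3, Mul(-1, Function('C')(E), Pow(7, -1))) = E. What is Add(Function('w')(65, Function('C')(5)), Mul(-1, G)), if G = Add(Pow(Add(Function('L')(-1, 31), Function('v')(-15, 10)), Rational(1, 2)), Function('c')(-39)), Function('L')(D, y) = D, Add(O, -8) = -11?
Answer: Add(-116, Mul(-2, I)) ≈ Add(-116.00, Mul(-2.0000, I))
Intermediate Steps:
O = -3 (O = Add(8, -11) = -3)
Function('C')(E) = Add(21, Mul(-7, E))
Function('c')(f) = Mul(Add(-12, f), Add(37, f))
Function('v')(m, V) = -3
G = Add(102, Mul(2, I)) (G = Add(Pow(Add(-1, -3), Rational(1, 2)), Add(-444, Pow(-39, 2), Mul(25, -39))) = Add(Pow(-4, Rational(1, 2)), Add(-444, 1521, -975)) = Add(Mul(2, I), 102) = Add(102, Mul(2, I)) ≈ Add(102.00, Mul(2.0000, I)))
Add(Function('w')(65, Function('C')(5)), Mul(-1, G)) = Add(Add(21, Mul(-7, 5)), Mul(-1, Add(102, Mul(2, I)))) = Add(Add(21, -35), Add(-102, Mul(-2, I))) = Add(-14, Add(-102, Mul(-2, I))) = Add(-116, Mul(-2, I))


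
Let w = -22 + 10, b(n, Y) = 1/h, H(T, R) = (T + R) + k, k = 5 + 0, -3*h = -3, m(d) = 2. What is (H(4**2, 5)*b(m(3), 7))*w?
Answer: -312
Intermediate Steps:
h = 1 (h = -1/3*(-3) = 1)
k = 5
H(T, R) = 5 + R + T (H(T, R) = (T + R) + 5 = (R + T) + 5 = 5 + R + T)
b(n, Y) = 1 (b(n, Y) = 1/1 = 1)
w = -12
(H(4**2, 5)*b(m(3), 7))*w = ((5 + 5 + 4**2)*1)*(-12) = ((5 + 5 + 16)*1)*(-12) = (26*1)*(-12) = 26*(-12) = -312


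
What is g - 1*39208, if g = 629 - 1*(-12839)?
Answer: -25740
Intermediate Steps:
g = 13468 (g = 629 + 12839 = 13468)
g - 1*39208 = 13468 - 1*39208 = 13468 - 39208 = -25740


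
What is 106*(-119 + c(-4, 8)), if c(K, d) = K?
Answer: -13038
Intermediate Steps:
106*(-119 + c(-4, 8)) = 106*(-119 - 4) = 106*(-123) = -13038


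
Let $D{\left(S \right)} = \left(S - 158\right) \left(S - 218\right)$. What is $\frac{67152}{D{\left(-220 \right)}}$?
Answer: $\frac{5596}{13797} \approx 0.4056$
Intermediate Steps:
$D{\left(S \right)} = \left(-218 + S\right) \left(-158 + S\right)$ ($D{\left(S \right)} = \left(-158 + S\right) \left(-218 + S\right) = \left(-218 + S\right) \left(-158 + S\right)$)
$\frac{67152}{D{\left(-220 \right)}} = \frac{67152}{34444 + \left(-220\right)^{2} - -82720} = \frac{67152}{34444 + 48400 + 82720} = \frac{67152}{165564} = 67152 \cdot \frac{1}{165564} = \frac{5596}{13797}$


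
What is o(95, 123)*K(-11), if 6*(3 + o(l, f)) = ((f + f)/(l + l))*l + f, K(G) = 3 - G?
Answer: 532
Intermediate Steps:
o(l, f) = -3 + f/3 (o(l, f) = -3 + (((f + f)/(l + l))*l + f)/6 = -3 + (((2*f)/((2*l)))*l + f)/6 = -3 + (((2*f)*(1/(2*l)))*l + f)/6 = -3 + ((f/l)*l + f)/6 = -3 + (f + f)/6 = -3 + (2*f)/6 = -3 + f/3)
o(95, 123)*K(-11) = (-3 + (⅓)*123)*(3 - 1*(-11)) = (-3 + 41)*(3 + 11) = 38*14 = 532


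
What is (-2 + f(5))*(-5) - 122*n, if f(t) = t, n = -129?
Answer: 15723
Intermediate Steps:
(-2 + f(5))*(-5) - 122*n = (-2 + 5)*(-5) - 122*(-129) = 3*(-5) + 15738 = -15 + 15738 = 15723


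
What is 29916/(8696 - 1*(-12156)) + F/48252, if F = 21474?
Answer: 78803445/41922946 ≈ 1.8797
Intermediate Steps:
29916/(8696 - 1*(-12156)) + F/48252 = 29916/(8696 - 1*(-12156)) + 21474/48252 = 29916/(8696 + 12156) + 21474*(1/48252) = 29916/20852 + 3579/8042 = 29916*(1/20852) + 3579/8042 = 7479/5213 + 3579/8042 = 78803445/41922946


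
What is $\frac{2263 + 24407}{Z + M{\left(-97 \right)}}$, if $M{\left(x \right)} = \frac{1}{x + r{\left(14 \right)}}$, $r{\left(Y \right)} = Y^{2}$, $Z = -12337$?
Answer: $- \frac{1320165}{610681} \approx -2.1618$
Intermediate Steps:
$M{\left(x \right)} = \frac{1}{196 + x}$ ($M{\left(x \right)} = \frac{1}{x + 14^{2}} = \frac{1}{x + 196} = \frac{1}{196 + x}$)
$\frac{2263 + 24407}{Z + M{\left(-97 \right)}} = \frac{2263 + 24407}{-12337 + \frac{1}{196 - 97}} = \frac{26670}{-12337 + \frac{1}{99}} = \frac{26670}{- \frac{1221362}{99}} = 26670 \left(- \frac{99}{1221362}\right) = - \frac{1320165}{610681}$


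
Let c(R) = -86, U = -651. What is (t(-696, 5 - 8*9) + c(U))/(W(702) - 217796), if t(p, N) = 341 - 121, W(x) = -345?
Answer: -134/218141 ≈ -0.00061428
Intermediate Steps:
t(p, N) = 220
(t(-696, 5 - 8*9) + c(U))/(W(702) - 217796) = (220 - 86)/(-345 - 217796) = 134/(-218141) = 134*(-1/218141) = -134/218141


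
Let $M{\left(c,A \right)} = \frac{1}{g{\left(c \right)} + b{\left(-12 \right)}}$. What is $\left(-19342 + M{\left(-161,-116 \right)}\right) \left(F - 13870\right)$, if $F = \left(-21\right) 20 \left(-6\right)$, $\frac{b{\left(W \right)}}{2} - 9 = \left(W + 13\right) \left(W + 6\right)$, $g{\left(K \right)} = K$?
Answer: $\frac{6805484970}{31} \approx 2.1953 \cdot 10^{8}$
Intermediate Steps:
$b{\left(W \right)} = 18 + 2 \left(6 + W\right) \left(13 + W\right)$ ($b{\left(W \right)} = 18 + 2 \left(W + 13\right) \left(W + 6\right) = 18 + 2 \left(13 + W\right) \left(6 + W\right) = 18 + 2 \left(6 + W\right) \left(13 + W\right)$)
$F = 2520$ ($F = \left(-420\right) \left(-6\right) = 2520$)
$M{\left(c,A \right)} = \frac{1}{6 + c}$ ($M{\left(c,A \right)} = \frac{1}{c + \left(174 + 2 \left(-12\right)^{2} + 38 \left(-12\right)\right)} = \frac{1}{c + \left(174 + 2 \cdot 144 - 456\right)} = \frac{1}{c + \left(174 + 288 - 456\right)} = \frac{1}{c + 6} = \frac{1}{6 + c}$)
$\left(-19342 + M{\left(-161,-116 \right)}\right) \left(F - 13870\right) = \left(-19342 + \frac{1}{6 - 161}\right) \left(2520 - 13870\right) = \left(-19342 + \frac{1}{-155}\right) \left(-11350\right) = \left(-19342 - \frac{1}{155}\right) \left(-11350\right) = \left(- \frac{2998011}{155}\right) \left(-11350\right) = \frac{6805484970}{31}$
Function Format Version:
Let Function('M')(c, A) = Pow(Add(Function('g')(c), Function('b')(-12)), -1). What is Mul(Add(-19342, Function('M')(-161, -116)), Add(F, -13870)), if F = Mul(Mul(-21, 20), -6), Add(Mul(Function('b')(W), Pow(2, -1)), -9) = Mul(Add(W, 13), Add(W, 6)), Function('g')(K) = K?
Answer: Rational(6805484970, 31) ≈ 2.1953e+8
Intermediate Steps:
Function('b')(W) = Add(18, Mul(2, Add(6, W), Add(13, W))) (Function('b')(W) = Add(18, Mul(2, Mul(Add(W, 13), Add(W, 6)))) = Add(18, Mul(2, Mul(Add(13, W), Add(6, W)))) = Add(18, Mul(2, Mul(Add(6, W), Add(13, W)))) = Add(18, Mul(2, Add(6, W), Add(13, W))))
F = 2520 (F = Mul(-420, -6) = 2520)
Function('M')(c, A) = Pow(Add(6, c), -1) (Function('M')(c, A) = Pow(Add(c, Add(174, Mul(2, Pow(-12, 2)), Mul(38, -12))), -1) = Pow(Add(c, Add(174, Mul(2, 144), -456)), -1) = Pow(Add(c, Add(174, 288, -456)), -1) = Pow(Add(c, 6), -1) = Pow(Add(6, c), -1))
Mul(Add(-19342, Function('M')(-161, -116)), Add(F, -13870)) = Mul(Add(-19342, Pow(Add(6, -161), -1)), Add(2520, -13870)) = Mul(Add(-19342, Pow(-155, -1)), -11350) = Mul(Add(-19342, Rational(-1, 155)), -11350) = Mul(Rational(-2998011, 155), -11350) = Rational(6805484970, 31)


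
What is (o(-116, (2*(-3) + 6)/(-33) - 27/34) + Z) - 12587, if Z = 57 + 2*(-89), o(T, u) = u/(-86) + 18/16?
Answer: -74309751/5848 ≈ -12707.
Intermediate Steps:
o(T, u) = 9/8 - u/86 (o(T, u) = u*(-1/86) + 18*(1/16) = -u/86 + 9/8 = 9/8 - u/86)
Z = -121 (Z = 57 - 178 = -121)
(o(-116, (2*(-3) + 6)/(-33) - 27/34) + Z) - 12587 = ((9/8 - ((2*(-3) + 6)/(-33) - 27/34)/86) - 121) - 12587 = ((9/8 - ((-6 + 6)*(-1/33) - 27*1/34)/86) - 121) - 12587 = ((9/8 - (0*(-1/33) - 27/34)/86) - 121) - 12587 = ((9/8 - (0 - 27/34)/86) - 121) - 12587 = ((9/8 - 1/86*(-27/34)) - 121) - 12587 = ((9/8 + 27/2924) - 121) - 12587 = (6633/5848 - 121) - 12587 = -700975/5848 - 12587 = -74309751/5848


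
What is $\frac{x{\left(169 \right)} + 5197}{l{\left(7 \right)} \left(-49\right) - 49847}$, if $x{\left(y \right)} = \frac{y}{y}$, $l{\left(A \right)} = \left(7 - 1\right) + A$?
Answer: $- \frac{2599}{25242} \approx -0.10296$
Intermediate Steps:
$l{\left(A \right)} = 6 + A$
$x{\left(y \right)} = 1$
$\frac{x{\left(169 \right)} + 5197}{l{\left(7 \right)} \left(-49\right) - 49847} = \frac{1 + 5197}{\left(6 + 7\right) \left(-49\right) - 49847} = \frac{5198}{13 \left(-49\right) - 49847} = \frac{5198}{-637 - 49847} = \frac{5198}{-50484} = 5198 \left(- \frac{1}{50484}\right) = - \frac{2599}{25242}$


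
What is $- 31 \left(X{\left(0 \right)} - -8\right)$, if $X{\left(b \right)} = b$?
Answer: $-248$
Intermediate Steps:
$- 31 \left(X{\left(0 \right)} - -8\right) = - 31 \left(0 - -8\right) = - 31 \left(0 + \left(-5 + 13\right)\right) = - 31 \left(0 + 8\right) = \left(-31\right) 8 = -248$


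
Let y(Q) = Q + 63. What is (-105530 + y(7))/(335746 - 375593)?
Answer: 105460/39847 ≈ 2.6466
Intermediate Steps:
y(Q) = 63 + Q
(-105530 + y(7))/(335746 - 375593) = (-105530 + (63 + 7))/(335746 - 375593) = (-105530 + 70)/(-39847) = -105460*(-1/39847) = 105460/39847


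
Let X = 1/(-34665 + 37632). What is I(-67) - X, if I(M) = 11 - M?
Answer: 231425/2967 ≈ 78.000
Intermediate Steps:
X = 1/2967 ≈ 0.00033704
I(-67) - X = (11 - 1*(-67)) - 1*1/2967 = (11 + 67) - 1/2967 = 78 - 1/2967 = 231425/2967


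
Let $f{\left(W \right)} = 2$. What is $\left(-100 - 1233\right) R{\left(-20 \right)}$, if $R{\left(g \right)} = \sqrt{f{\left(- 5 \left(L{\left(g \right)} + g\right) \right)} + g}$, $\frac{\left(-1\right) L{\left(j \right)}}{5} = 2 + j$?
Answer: $- 3999 i \sqrt{2} \approx - 5655.4 i$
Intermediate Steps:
$L{\left(j \right)} = -10 - 5 j$ ($L{\left(j \right)} = - 5 \left(2 + j\right) = -10 - 5 j$)
$R{\left(g \right)} = \sqrt{2 + g}$
$\left(-100 - 1233\right) R{\left(-20 \right)} = \left(-100 - 1233\right) \sqrt{2 - 20} = - 1333 \sqrt{-18} = - 1333 \cdot 3 i \sqrt{2} = - 3999 i \sqrt{2}$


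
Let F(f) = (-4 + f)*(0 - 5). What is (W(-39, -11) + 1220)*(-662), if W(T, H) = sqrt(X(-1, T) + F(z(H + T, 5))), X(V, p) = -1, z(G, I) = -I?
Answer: -807640 - 1324*sqrt(11) ≈ -8.1203e+5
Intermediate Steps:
F(f) = 20 - 5*f (F(f) = (-4 + f)*(-5) = 20 - 5*f)
W(T, H) = 2*sqrt(11) (W(T, H) = sqrt(-1 + (20 - (-5)*5)) = sqrt(-1 + (20 - 5*(-5))) = sqrt(-1 + (20 + 25)) = sqrt(-1 + 45) = sqrt(44) = 2*sqrt(11))
(W(-39, -11) + 1220)*(-662) = (2*sqrt(11) + 1220)*(-662) = (1220 + 2*sqrt(11))*(-662) = -807640 - 1324*sqrt(11)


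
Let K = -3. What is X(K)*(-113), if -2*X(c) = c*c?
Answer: 1017/2 ≈ 508.50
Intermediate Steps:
X(c) = -c²/2 (X(c) = -c*c/2 = -c²/2)
X(K)*(-113) = -½*(-3)²*(-113) = -½*9*(-113) = -9/2*(-113) = 1017/2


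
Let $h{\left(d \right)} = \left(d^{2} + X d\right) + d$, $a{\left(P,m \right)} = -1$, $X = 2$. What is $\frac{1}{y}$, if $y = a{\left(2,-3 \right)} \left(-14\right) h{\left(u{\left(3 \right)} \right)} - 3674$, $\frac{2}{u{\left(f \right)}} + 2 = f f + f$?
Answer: $- \frac{25}{91626} \approx -0.00027285$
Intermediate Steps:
$u{\left(f \right)} = \frac{2}{-2 + f + f^{2}}$ ($u{\left(f \right)} = \frac{2}{-2 + \left(f f + f\right)} = \frac{2}{-2 + \left(f^{2} + f\right)} = \frac{2}{-2 + \left(f + f^{2}\right)} = \frac{2}{-2 + f + f^{2}}$)
$h{\left(d \right)} = d^{2} + 3 d$ ($h{\left(d \right)} = \left(d^{2} + 2 d\right) + d = d^{2} + 3 d$)
$y = - \frac{91626}{25}$ ($y = \left(-1\right) \left(-14\right) \frac{2}{-2 + 3 + 3^{2}} \left(3 + \frac{2}{-2 + 3 + 3^{2}}\right) - 3674 = 14 \frac{2}{-2 + 3 + 9} \left(3 + \frac{2}{-2 + 3 + 9}\right) - 3674 = 14 \cdot \frac{2}{10} \left(3 + \frac{2}{10}\right) - 3674 = 14 \cdot 2 \cdot \frac{1}{10} \left(3 + 2 \cdot \frac{1}{10}\right) - 3674 = 14 \frac{3 + \frac{1}{5}}{5} - 3674 = 14 \cdot \frac{1}{5} \cdot \frac{16}{5} - 3674 = 14 \cdot \frac{16}{25} - 3674 = \frac{224}{25} - 3674 = - \frac{91626}{25} \approx -3665.0$)
$\frac{1}{y} = \frac{1}{- \frac{91626}{25}} = - \frac{25}{91626}$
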